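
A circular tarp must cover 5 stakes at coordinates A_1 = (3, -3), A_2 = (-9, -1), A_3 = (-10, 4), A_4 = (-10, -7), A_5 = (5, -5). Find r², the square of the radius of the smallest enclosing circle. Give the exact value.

The minimum enclosing circle of a finite set is fixed by two of the points (as a diameter) or three (as a circumcircle).
The minimum enclosing circle is determined by three boundary points: A_3, A_4, A_5.
Their circumcentre is (-3.1, -1.5) with r² = 77.86.
The farthest remaining point A_1 is at distance² 39.46 ≤ 77.86.

77.86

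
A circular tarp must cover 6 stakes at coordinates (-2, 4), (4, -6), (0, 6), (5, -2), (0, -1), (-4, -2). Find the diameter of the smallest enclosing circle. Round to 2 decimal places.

The farthest pair is (4, -6)–(0, 6) with squared distance 160. The circle on this segment as diameter has centre (2, 0) and r² = 160/4 = 40.
Check (-2, 4): distance² to centre = 32 ≤ 40, so it lies inside.
All remaining points lie in this disk, and no smaller disk contains both endpoints, so this is the minimum enclosing circle.
Diameter = 2r = 2√40 ≈ 12.65.

12.65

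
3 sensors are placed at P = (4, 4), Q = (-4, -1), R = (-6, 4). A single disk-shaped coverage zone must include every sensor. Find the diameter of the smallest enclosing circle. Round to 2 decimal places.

Side lengths²: PQ² = 89, PR² = 100, QR² = 29.
Since PR² = 100 < 89 + 29 = 118, the triangle is acute, so the smallest enclosing circle is the circumcircle.
Circumcentre = (-1, 3.1), r² = 25.81.
Diameter = 2r = 2√(25.81) ≈ 10.16.

10.16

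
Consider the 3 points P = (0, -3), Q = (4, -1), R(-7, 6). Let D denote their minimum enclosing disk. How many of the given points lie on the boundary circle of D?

Side lengths²: PQ² = 20, PR² = 130, QR² = 170.
Since QR² = 170 ≥ 130 + 20 = 150, the angle opposite QR is not acute, so the smallest enclosing circle has QR as diameter.
Centre = midpoint of QR = (-1.5, 2.5), r² = 170/4 = 42.5.
The points at distance exactly r from the centre are Q, R — 2 points.

2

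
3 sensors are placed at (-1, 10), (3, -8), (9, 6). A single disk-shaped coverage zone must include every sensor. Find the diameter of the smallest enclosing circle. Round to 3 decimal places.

Call the three points A, B, C in the order given.
Side lengths²: AB² = 340, AC² = 116, BC² = 232.
Since AB² = 340 < 232 + 116 = 348, the triangle is acute, so the smallest enclosing circle is the circumcircle.
Circumcentre = (50/41, 43/41), r² = 142970/1681.
Diameter = 2r = 2√(142970/1681) ≈ 18.445.

18.445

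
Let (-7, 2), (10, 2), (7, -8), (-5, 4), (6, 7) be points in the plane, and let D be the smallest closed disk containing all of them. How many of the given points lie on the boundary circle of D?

The minimum enclosing circle is determined by three boundary points: (-7, 2), (7, -8), (6, 7).
Their circumcentre is (1.55, -0.83) with r² = 81.1114.
The farthest remaining point (10, 2) is at distance² 79.4114 ≤ 81.1114.
The points at distance exactly r from the centre are (-7, 2), (7, -8), (6, 7) — 3 points.

3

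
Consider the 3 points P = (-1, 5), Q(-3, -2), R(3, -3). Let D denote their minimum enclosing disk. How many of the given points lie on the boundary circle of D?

3

Side lengths²: PQ² = 53, PR² = 80, QR² = 37.
Since PR² = 80 < 53 + 37 = 90, the triangle is acute, so the smallest enclosing circle is the circumcircle.
Circumcentre = (6/11, 17/22), r² = 9805/484.
The points at distance exactly r from the centre are P, Q, R — 3 points.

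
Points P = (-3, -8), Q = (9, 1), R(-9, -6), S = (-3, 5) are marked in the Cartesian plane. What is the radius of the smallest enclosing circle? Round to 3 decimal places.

A smallest enclosing disk is always determined by at most three of the input points on its boundary.
The farthest pair is Q–R with squared distance 373. The circle on this segment as diameter has centre (0, -2.5) and r² = 373/4 = 93.25.
Check P: distance² to centre = 39.25 ≤ 93.25, so it lies inside.
All remaining points lie in this disk, and no smaller disk contains both endpoints, so this is the minimum enclosing circle.
r = √(93.25) ≈ 9.657.

9.657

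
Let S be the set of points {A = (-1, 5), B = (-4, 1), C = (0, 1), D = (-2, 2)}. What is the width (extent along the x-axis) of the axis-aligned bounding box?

4

max x = 0, min x = -4, so width = 4.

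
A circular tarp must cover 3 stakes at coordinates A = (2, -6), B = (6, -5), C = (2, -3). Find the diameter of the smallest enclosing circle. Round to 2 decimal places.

Side lengths²: AB² = 17, AC² = 9, BC² = 20.
Since BC² = 20 < 17 + 9 = 26, the triangle is acute, so the smallest enclosing circle is the circumcircle.
Circumcentre = (3.75, -4.5), r² = 5.3125.
Diameter = 2r = 2√(5.3125) ≈ 4.61.

4.61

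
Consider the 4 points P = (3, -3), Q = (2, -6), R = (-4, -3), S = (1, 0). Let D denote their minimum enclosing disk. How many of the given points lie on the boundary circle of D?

The minimum enclosing circle of a finite set is fixed by two of the points (as a diameter) or three (as a circumcircle).
The minimum enclosing circle is determined by three boundary points: Q, R, S.
Their circumcentre is (-9/22, -73/22) with r² = 3145/242.
The farthest remaining point P is at distance² 2837/242 ≤ 3145/242.
The points at distance exactly r from the centre are Q, R, S — 3 points.

3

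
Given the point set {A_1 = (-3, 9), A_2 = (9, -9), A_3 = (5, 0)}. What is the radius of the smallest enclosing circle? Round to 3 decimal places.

Side lengths²: A_1A_2² = 468, A_1A_3² = 145, A_2A_3² = 97.
Since A_1A_2² = 468 ≥ 145 + 97 = 242, the angle opposite A_1A_2 is not acute, so the smallest enclosing circle has A_1A_2 as diameter.
Centre = midpoint of A_1A_2 = (3, 0), r² = 468/4 = 117.
r = √117 ≈ 10.817.

10.817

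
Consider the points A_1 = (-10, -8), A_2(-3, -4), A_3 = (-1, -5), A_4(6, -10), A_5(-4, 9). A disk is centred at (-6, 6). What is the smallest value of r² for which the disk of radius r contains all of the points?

The required radius is the distance from (-6, 6) to the farthest point.
Squared distances: 212, 109, 146, 400, 13.
Maximum is 400, attained at A_4.

400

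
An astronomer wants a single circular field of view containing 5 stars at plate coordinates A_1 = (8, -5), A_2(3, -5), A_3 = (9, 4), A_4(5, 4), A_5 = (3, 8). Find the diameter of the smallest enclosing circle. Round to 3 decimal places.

13.928

The minimum enclosing circle of a finite set is fixed by two of the points (as a diameter) or three (as a circumcircle).
The farthest pair is A_1–A_5 with squared distance 194. The circle on this segment as diameter has centre (5.5, 1.5) and r² = 194/4 = 48.5.
Check A_2: distance² to centre = 48.5 ≤ 48.5, so it lies inside.
All remaining points lie in this disk, and no smaller disk contains both endpoints, so this is the minimum enclosing circle.
Diameter = 2r = 2√(48.5) ≈ 13.928.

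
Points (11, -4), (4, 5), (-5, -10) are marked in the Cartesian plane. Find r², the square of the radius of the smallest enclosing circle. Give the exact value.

Call the three points A, B, C in the order given.
Side lengths²: AB² = 130, AC² = 292, BC² = 306.
Since BC² = 306 < 292 + 130 = 422, the triangle is acute, so the smallest enclosing circle is the circumcircle.
Circumcentre = (57/31, -121/31), r² = 80665/961.

80665/961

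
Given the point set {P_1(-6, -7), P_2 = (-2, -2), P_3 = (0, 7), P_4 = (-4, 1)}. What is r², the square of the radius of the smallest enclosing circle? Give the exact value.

58

The minimum enclosing circle of a finite set is fixed by two of the points (as a diameter) or three (as a circumcircle).
The farthest pair is P_1–P_3 with squared distance 232. The circle on this segment as diameter has centre (-3, 0) and r² = 232/4 = 58.
Check P_2: distance² to centre = 5 ≤ 58, so it lies inside.
All remaining points lie in this disk, and no smaller disk contains both endpoints, so this is the minimum enclosing circle.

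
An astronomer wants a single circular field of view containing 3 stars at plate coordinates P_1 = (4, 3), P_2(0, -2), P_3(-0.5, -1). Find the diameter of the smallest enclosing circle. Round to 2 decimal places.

6.40

Side lengths²: P_1P_2² = 41, P_1P_3² = 36.25, P_2P_3² = 1.25.
Since P_1P_2² = 41 ≥ 36.25 + 1.25 = 37.5, the angle opposite P_1P_2 is not acute, so the smallest enclosing circle has P_1P_2 as diameter.
Centre = midpoint of P_1P_2 = (2, 0.5), r² = 41/4 = 10.25.
Diameter = 2r = 2√(10.25) ≈ 6.40.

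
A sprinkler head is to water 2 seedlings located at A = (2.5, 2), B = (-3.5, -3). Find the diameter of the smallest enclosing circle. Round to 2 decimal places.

The smallest circle enclosing two points has them as diameter endpoints.
Centre = midpoint = (-0.5, -0.5); r² = |AB|²/4 = 61/4 = 15.25.
Diameter = 2r = 2√(15.25) ≈ 7.81.

7.81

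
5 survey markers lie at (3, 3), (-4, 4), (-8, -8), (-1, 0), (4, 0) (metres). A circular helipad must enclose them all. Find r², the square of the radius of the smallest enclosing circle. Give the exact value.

60.5

A smallest enclosing disk is always determined by at most three of the input points on its boundary.
The farthest pair is (3, 3)–(-8, -8) with squared distance 242. The circle on this segment as diameter has centre (-2.5, -2.5) and r² = 242/4 = 60.5.
Check (-4, 4): distance² to centre = 44.5 ≤ 60.5, so it lies inside.
All remaining points lie in this disk, and no smaller disk contains both endpoints, so this is the minimum enclosing circle.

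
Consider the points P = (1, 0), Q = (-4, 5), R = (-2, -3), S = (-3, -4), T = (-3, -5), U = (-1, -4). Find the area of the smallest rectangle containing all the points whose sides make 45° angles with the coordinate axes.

In coordinates u = x + y, v = x − y the rectangle is axis-aligned; the map (x,y)→(u,v) scales areas by 2.
u-values: 1, 1, -5, -7, -8, -5; range = 1 − (-8) = 9.
v-values: 1, -9, 1, 1, 2, 3; range = 3 − (-9) = 12.
Area = (9 × 12) / 2 = 54.

54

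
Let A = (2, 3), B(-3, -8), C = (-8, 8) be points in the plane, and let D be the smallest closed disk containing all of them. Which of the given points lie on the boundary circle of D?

B, C

Side lengths²: AB² = 146, AC² = 125, BC² = 281.
Since BC² = 281 ≥ 146 + 125 = 271, the angle opposite BC is not acute, so the smallest enclosing circle has BC as diameter.
Centre = midpoint of BC = (-5.5, 0), r² = 281/4 = 70.25.
The points at distance exactly r from the centre are B, C — 2 points.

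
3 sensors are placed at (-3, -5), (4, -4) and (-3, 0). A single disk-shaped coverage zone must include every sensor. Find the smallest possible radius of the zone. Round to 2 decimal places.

Call the three points A, B, C in the order given.
Side lengths²: AB² = 50, AC² = 25, BC² = 65.
Since BC² = 65 < 50 + 25 = 75, the triangle is acute, so the smallest enclosing circle is the circumcircle.
Circumcentre = (3/14, -2.5), r² = 1625/98.
r = √(1625/98) ≈ 4.07.

4.07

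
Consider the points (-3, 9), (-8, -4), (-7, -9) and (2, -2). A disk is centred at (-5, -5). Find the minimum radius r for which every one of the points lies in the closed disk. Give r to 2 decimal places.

The required radius is the distance from (-5, -5) to the farthest point.
Squared distances: 200, 10, 20, 58.
Maximum is 200, attained at (-3, 9).
r = √200 ≈ 14.14.

14.14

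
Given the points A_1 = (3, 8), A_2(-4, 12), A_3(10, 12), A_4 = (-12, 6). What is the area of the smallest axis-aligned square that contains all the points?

484

The bounding box has width 22 and height 6.
An axis-aligned square enclosing the set must have side ≥ max(width, height).
So the minimum side is max(22, 6) = 22.
Area = 22² = 484.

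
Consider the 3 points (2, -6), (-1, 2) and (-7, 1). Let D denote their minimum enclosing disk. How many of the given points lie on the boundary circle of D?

Call the three points A, B, C in the order given.
Side lengths²: AB² = 73, AC² = 130, BC² = 37.
Since AC² = 130 ≥ 73 + 37 = 110, the angle opposite AC is not acute, so the smallest enclosing circle has AC as diameter.
Centre = midpoint of AC = (-2.5, -2.5), r² = 130/4 = 32.5.
The points at distance exactly r from the centre are (2, -6), (-7, 1) — 2 points.

2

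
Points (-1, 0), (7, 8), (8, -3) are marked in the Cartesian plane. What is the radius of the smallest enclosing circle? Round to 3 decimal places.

6.175

Call the three points A, B, C in the order given.
Side lengths²: AB² = 128, AC² = 90, BC² = 122.
Since AB² = 128 < 122 + 90 = 212, the triangle is acute, so the smallest enclosing circle is the circumcircle.
Circumcentre = (4.75, 2.25), r² = 38.125.
r = √(38.125) ≈ 6.175.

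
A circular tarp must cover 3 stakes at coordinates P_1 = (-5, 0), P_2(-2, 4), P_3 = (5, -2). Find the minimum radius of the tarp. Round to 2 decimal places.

Side lengths²: P_1P_2² = 25, P_1P_3² = 104, P_2P_3² = 85.
Since P_1P_3² = 104 < 85 + 25 = 110, the triangle is acute, so the smallest enclosing circle is the circumcircle.
Circumcentre = (3/46, -31/46), r² = 27625/1058.
r = √(27625/1058) ≈ 5.11.

5.11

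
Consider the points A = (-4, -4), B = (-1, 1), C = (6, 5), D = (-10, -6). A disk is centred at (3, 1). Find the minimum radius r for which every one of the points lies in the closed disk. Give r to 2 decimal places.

The required radius is the distance from (3, 1) to the farthest point.
Squared distances: 74, 16, 25, 218.
Maximum is 218, attained at D.
r = √218 ≈ 14.76.

14.76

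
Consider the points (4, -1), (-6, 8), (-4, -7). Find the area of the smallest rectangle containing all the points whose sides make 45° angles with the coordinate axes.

In coordinates u = x + y, v = x − y the rectangle is axis-aligned; the map (x,y)→(u,v) scales areas by 2.
u-values: 3, 2, -11; range = 3 − (-11) = 14.
v-values: 5, -14, 3; range = 5 − (-14) = 19.
Area = (14 × 19) / 2 = 133.

133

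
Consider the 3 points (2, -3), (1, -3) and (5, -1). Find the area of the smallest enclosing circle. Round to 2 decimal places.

Call the three points A, B, C in the order given.
Side lengths²: AB² = 1, AC² = 13, BC² = 20.
Since BC² = 20 ≥ 13 + 1 = 14, the angle opposite BC is not acute, so the smallest enclosing circle has BC as diameter.
Centre = midpoint of BC = (3, -2), r² = 20/4 = 5.
Area = π·r² = π·5 ≈ 15.71.

15.71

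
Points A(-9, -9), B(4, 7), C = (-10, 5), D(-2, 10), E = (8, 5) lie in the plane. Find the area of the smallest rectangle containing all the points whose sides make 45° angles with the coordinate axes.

In coordinates u = x + y, v = x − y the rectangle is axis-aligned; the map (x,y)→(u,v) scales areas by 2.
u-values: -18, 11, -5, 8, 13; range = 13 − (-18) = 31.
v-values: 0, -3, -15, -12, 3; range = 3 − (-15) = 18.
Area = (31 × 18) / 2 = 279.

279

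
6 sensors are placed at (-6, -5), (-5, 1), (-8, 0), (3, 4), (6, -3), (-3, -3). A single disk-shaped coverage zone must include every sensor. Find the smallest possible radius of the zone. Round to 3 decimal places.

The minimum enclosing circle of a finite set is fixed by two of the points (as a diameter) or three (as a circumcircle).
The farthest pair is (-8, 0)–(6, -3) with squared distance 205. The circle on this segment as diameter has centre (-1, -1.5) and r² = 205/4 = 51.25.
Check (-6, -5): distance² to centre = 37.25 ≤ 51.25, so it lies inside.
All remaining points lie in this disk, and no smaller disk contains both endpoints, so this is the minimum enclosing circle.
r = √(51.25) ≈ 7.159.

7.159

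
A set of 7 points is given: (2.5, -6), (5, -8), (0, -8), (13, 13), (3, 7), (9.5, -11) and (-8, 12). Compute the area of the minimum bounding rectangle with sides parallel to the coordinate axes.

504

x ranges over [-8, 13], width 21.
y ranges over [-11, 13], height 24.
Area = 21 × 24 = 504.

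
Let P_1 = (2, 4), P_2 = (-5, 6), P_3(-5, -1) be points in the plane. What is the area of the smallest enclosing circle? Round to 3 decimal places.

62.864

Side lengths²: P_1P_2² = 53, P_1P_3² = 74, P_2P_3² = 49.
Since P_1P_3² = 74 < 53 + 49 = 102, the triangle is acute, so the smallest enclosing circle is the circumcircle.
Circumcentre = (-31/14, 2.5), r² = 1961/98.
Area = π·r² = π·1961/98 ≈ 62.864.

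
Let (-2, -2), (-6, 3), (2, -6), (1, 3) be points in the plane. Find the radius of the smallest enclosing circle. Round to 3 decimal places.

6.021

The minimum enclosing circle of a finite set is fixed by two of the points (as a diameter) or three (as a circumcircle).
The farthest pair is (-6, 3)–(2, -6) with squared distance 145. The circle on this segment as diameter has centre (-2, -1.5) and r² = 145/4 = 36.25.
Check (-2, -2): distance² to centre = 0.25 ≤ 36.25, so it lies inside.
All remaining points lie in this disk, and no smaller disk contains both endpoints, so this is the minimum enclosing circle.
r = √(36.25) ≈ 6.021.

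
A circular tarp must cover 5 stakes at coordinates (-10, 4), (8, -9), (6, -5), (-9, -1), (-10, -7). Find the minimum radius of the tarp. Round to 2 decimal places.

A smallest enclosing disk is always determined by at most three of the input points on its boundary.
The farthest pair is (-10, 4)–(8, -9) with squared distance 493. The circle on this segment as diameter has centre (-1, -2.5) and r² = 493/4 = 123.25.
Check (6, -5): distance² to centre = 55.25 ≤ 123.25, so it lies inside.
All remaining points lie in this disk, and no smaller disk contains both endpoints, so this is the minimum enclosing circle.
r = √(123.25) ≈ 11.10.

11.10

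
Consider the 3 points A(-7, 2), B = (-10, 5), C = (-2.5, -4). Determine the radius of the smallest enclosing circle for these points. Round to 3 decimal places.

5.858

Side lengths²: AB² = 18, AC² = 56.25, BC² = 137.25.
Since BC² = 137.25 ≥ 56.25 + 18 = 74.25, the angle opposite BC is not acute, so the smallest enclosing circle has BC as diameter.
Centre = midpoint of BC = (-6.25, 0.5), r² = 137.25/4 = 34.3125.
r = √(34.3125) ≈ 5.858.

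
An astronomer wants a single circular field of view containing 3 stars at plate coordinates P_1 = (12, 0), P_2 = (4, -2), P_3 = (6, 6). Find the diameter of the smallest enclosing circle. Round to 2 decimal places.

9.62

Side lengths²: P_1P_2² = 68, P_1P_3² = 72, P_2P_3² = 68.
Since P_1P_3² = 72 < 68 + 68 = 136, the triangle is acute, so the smallest enclosing circle is the circumcircle.
Circumcentre = (7.4, 1.4), r² = 23.12.
Diameter = 2r = 2√(23.12) ≈ 9.62.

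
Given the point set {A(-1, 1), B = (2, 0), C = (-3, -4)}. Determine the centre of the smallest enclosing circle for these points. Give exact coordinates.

Side lengths²: AB² = 10, AC² = 29, BC² = 41.
Since BC² = 41 ≥ 29 + 10 = 39, the angle opposite BC is not acute, so the smallest enclosing circle has BC as diameter.
Centre = midpoint of BC = (-0.5, -2), r² = 41/4 = 10.25.
Centre = (-0.5, -2).

(-0.5, -2)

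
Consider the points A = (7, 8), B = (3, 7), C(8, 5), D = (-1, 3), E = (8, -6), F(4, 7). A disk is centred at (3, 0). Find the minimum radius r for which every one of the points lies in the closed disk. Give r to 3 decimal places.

8.944

The required radius is the distance from (3, 0) to the farthest point.
Squared distances: 80, 49, 50, 25, 61, 50.
Maximum is 80, attained at A.
r = √80 ≈ 8.944.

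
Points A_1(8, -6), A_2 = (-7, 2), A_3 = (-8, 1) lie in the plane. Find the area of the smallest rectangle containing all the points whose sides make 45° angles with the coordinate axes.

In coordinates u = x + y, v = x − y the rectangle is axis-aligned; the map (x,y)→(u,v) scales areas by 2.
u-values: 2, -5, -7; range = 2 − (-7) = 9.
v-values: 14, -9, -9; range = 14 − (-9) = 23.
Area = (9 × 23) / 2 = 103.5.

103.5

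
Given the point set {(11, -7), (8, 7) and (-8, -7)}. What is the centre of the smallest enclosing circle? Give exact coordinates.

(1.5, -12/7)

Call the three points A, B, C in the order given.
Side lengths²: AB² = 205, AC² = 361, BC² = 452.
Since BC² = 452 < 361 + 205 = 566, the triangle is acute, so the smallest enclosing circle is the circumcircle.
Circumcentre = (1.5, -12/7), r² = 23165/196.
Centre = (1.5, -12/7).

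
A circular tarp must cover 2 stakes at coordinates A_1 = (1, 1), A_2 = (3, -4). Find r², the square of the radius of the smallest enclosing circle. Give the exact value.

The smallest circle enclosing two points has them as diameter endpoints.
Centre = midpoint = (2, -1.5); r² = |A_1A_2|²/4 = 29/4 = 7.25.

7.25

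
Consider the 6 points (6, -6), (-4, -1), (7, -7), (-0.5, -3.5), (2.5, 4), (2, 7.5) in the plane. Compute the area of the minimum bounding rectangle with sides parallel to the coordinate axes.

x ranges over [-4, 7], width 11.
y ranges over [-7, 7.5], height 14.5.
Area = 11 × 14.5 = 159.5.

159.5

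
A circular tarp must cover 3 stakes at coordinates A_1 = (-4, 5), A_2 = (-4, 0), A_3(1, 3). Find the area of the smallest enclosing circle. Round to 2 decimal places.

30.98

Side lengths²: A_1A_2² = 25, A_1A_3² = 29, A_2A_3² = 34.
Since A_2A_3² = 34 < 29 + 25 = 54, the triangle is acute, so the smallest enclosing circle is the circumcircle.
Circumcentre = (-2.1, 2.5), r² = 9.86.
Area = π·r² = π·9.86 ≈ 30.98.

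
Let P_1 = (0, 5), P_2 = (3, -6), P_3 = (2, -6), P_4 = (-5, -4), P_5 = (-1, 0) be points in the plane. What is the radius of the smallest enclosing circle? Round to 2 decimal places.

5.90

The minimum enclosing circle of a finite set is fixed by two of the points (as a diameter) or three (as a circumcircle).
The minimum enclosing circle is determined by three boundary points: P_1, P_2, P_4.
Their circumcentre is (1/41, -37/41) with r² = 58565/1681.
The farthest remaining point P_3 is at distance² 50242/1681 ≤ 58565/1681.
r = √(58565/1681) ≈ 5.90.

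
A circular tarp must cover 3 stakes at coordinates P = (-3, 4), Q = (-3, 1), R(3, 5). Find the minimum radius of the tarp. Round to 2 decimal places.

Side lengths²: PQ² = 9, PR² = 37, QR² = 52.
Since QR² = 52 ≥ 37 + 9 = 46, the angle opposite QR is not acute, so the smallest enclosing circle has QR as diameter.
Centre = midpoint of QR = (0, 3), r² = 52/4 = 13.
r = √13 ≈ 3.61.

3.61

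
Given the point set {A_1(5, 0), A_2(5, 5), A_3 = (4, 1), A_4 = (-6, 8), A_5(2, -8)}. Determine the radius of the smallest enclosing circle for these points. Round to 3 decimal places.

8.944

The minimum enclosing circle of a finite set is fixed by two of the points (as a diameter) or three (as a circumcircle).
The farthest pair is A_4–A_5 with squared distance 320. The circle on this segment as diameter has centre (-2, 0) and r² = 320/4 = 80.
Check A_1: distance² to centre = 49 ≤ 80, so it lies inside.
All remaining points lie in this disk, and no smaller disk contains both endpoints, so this is the minimum enclosing circle.
r = √80 ≈ 8.944.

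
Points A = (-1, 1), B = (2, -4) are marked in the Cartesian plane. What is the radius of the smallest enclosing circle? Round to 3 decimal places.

2.915

The smallest circle enclosing two points has them as diameter endpoints.
Centre = midpoint = (0.5, -1.5); r² = |AB|²/4 = 34/4 = 8.5.
r = √(8.5) ≈ 2.915.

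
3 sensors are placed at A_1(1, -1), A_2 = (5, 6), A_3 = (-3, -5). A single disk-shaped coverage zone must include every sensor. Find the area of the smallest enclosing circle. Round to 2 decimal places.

Side lengths²: A_1A_2² = 65, A_1A_3² = 32, A_2A_3² = 185.
Since A_2A_3² = 185 ≥ 65 + 32 = 97, the angle opposite A_2A_3 is not acute, so the smallest enclosing circle has A_2A_3 as diameter.
Centre = midpoint of A_2A_3 = (1, 0.5), r² = 185/4 = 46.25.
Area = π·r² = π·46.25 ≈ 145.30.

145.30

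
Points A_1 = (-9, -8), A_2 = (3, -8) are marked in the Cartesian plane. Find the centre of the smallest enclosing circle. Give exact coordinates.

The smallest circle enclosing two points has them as diameter endpoints.
Centre = midpoint = (-3, -8); r² = |A_1A_2|²/4 = 144/4 = 36.
Centre = (-3, -8).

(-3, -8)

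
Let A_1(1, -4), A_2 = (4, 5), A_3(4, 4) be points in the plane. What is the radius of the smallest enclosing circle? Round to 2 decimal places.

Side lengths²: A_1A_2² = 90, A_1A_3² = 73, A_2A_3² = 1.
Since A_1A_2² = 90 ≥ 73 + 1 = 74, the angle opposite A_1A_2 is not acute, so the smallest enclosing circle has A_1A_2 as diameter.
Centre = midpoint of A_1A_2 = (2.5, 0.5), r² = 90/4 = 22.5.
r = √(22.5) ≈ 4.74.

4.74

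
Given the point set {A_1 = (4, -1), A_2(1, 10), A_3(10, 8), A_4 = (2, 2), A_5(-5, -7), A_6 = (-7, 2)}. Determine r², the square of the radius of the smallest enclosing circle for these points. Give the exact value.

By Welzl's lemma the MEC is supported by two points (diametrically opposite) or three points (on a circumcircle).
The farthest pair is A_3–A_5 with squared distance 450. The circle on this segment as diameter has centre (2.5, 0.5) and r² = 450/4 = 112.5.
Check A_1: distance² to centre = 4.5 ≤ 112.5, so it lies inside.
All remaining points lie in this disk, and no smaller disk contains both endpoints, so this is the minimum enclosing circle.

112.5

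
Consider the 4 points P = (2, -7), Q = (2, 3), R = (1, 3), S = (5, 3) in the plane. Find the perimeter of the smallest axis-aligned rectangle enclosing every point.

Width = max x − min x = 5 − 1 = 4.
Height = max y − min y = 3 − (-7) = 10.
Perimeter = 2(4 + 10) = 28.

28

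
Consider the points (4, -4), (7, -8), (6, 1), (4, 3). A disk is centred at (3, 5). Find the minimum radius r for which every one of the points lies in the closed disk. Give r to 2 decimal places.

13.60

The required radius is the distance from (3, 5) to the farthest point.
Squared distances: 82, 185, 25, 5.
Maximum is 185, attained at (7, -8).
r = √185 ≈ 13.60.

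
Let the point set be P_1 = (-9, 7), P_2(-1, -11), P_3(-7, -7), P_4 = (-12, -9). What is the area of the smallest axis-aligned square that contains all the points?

324

The bounding box has width 11 and height 18.
An axis-aligned square enclosing the set must have side ≥ max(width, height).
So the minimum side is max(11, 18) = 18.
Area = 18² = 324.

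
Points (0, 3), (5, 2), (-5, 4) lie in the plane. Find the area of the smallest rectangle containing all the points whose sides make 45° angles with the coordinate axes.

In coordinates u = x + y, v = x − y the rectangle is axis-aligned; the map (x,y)→(u,v) scales areas by 2.
u-values: 3, 7, -1; range = 7 − (-1) = 8.
v-values: -3, 3, -9; range = 3 − (-9) = 12.
Area = (8 × 12) / 2 = 48.

48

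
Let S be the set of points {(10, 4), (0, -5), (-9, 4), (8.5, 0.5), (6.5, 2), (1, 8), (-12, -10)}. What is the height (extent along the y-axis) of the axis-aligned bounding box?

max y = 8, min y = -10, so height = 18.

18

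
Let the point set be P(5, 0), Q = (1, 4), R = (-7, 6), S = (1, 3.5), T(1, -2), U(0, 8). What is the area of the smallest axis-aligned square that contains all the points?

The bounding box has width 12 and height 10.
An axis-aligned square enclosing the set must have side ≥ max(width, height).
So the minimum side is max(12, 10) = 12.
Area = 12² = 144.

144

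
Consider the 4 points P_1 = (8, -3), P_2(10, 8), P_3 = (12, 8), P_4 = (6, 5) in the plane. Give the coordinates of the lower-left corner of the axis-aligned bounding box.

x-range [6, 12], y-range [-3, 8].
The lower-left corner is (6, -3).

(6, -3)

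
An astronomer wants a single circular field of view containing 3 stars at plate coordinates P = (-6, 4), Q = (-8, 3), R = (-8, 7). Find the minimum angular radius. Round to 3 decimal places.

Side lengths²: PQ² = 5, PR² = 13, QR² = 16.
Since QR² = 16 < 13 + 5 = 18, the triangle is acute, so the smallest enclosing circle is the circumcircle.
Circumcentre = (-7.75, 5), r² = 4.0625.
r = √(4.0625) ≈ 2.016.

2.016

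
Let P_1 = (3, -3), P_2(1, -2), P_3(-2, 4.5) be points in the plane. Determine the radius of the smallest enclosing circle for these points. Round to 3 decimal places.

4.507

Side lengths²: P_1P_2² = 5, P_1P_3² = 81.25, P_2P_3² = 51.25.
Since P_1P_3² = 81.25 ≥ 51.25 + 5 = 56.25, the angle opposite P_1P_3 is not acute, so the smallest enclosing circle has P_1P_3 as diameter.
Centre = midpoint of P_1P_3 = (0.5, 0.75), r² = 81.25/4 = 20.3125.
r = √(20.3125) ≈ 4.507.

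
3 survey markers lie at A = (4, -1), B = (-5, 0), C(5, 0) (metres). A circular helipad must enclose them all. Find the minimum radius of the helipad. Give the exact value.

Side lengths²: AB² = 82, AC² = 2, BC² = 100.
Since BC² = 100 ≥ 82 + 2 = 84, the angle opposite BC is not acute, so the smallest enclosing circle has BC as diameter.
Centre = midpoint of BC = (0, 0), r² = 100/4 = 25.
r = √25 = 5.

5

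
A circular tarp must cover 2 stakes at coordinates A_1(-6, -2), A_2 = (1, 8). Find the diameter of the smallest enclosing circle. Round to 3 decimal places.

12.207

The smallest circle enclosing two points has them as diameter endpoints.
Centre = midpoint = (-2.5, 3); r² = |A_1A_2|²/4 = 149/4 = 37.25.
Diameter = 2r = 2√(37.25) ≈ 12.207.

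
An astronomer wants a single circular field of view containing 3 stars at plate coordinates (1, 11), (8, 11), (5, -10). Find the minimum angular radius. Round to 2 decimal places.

Call the three points A, B, C in the order given.
Side lengths²: AB² = 49, AC² = 457, BC² = 450.
Since AC² = 457 < 450 + 49 = 499, the triangle is acute, so the smallest enclosing circle is the circumcircle.
Circumcentre = (4.5, 11/14), r² = 11425/98.
r = √(11425/98) ≈ 10.80.

10.80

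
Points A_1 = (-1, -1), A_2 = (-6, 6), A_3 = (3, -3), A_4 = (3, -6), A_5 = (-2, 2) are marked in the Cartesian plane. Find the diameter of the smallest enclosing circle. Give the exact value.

15

The minimum enclosing circle of a finite set is fixed by two of the points (as a diameter) or three (as a circumcircle).
The farthest pair is A_2–A_4 with squared distance 225. The circle on this segment as diameter has centre (-1.5, 0) and r² = 225/4 = 56.25.
Check A_1: distance² to centre = 1.25 ≤ 56.25, so it lies inside.
All remaining points lie in this disk, and no smaller disk contains both endpoints, so this is the minimum enclosing circle.
Diameter = 2r = 2√(56.25) = 15.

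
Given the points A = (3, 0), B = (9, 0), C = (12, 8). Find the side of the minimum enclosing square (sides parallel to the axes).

9

The bounding box has width 9 and height 8.
An axis-aligned square enclosing the set must have side ≥ max(width, height).
So the minimum side is max(9, 8) = 9.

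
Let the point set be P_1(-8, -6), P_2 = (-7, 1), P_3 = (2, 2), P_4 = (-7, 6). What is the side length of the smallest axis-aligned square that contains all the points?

The bounding box has width 10 and height 12.
An axis-aligned square enclosing the set must have side ≥ max(width, height).
So the minimum side is max(10, 12) = 12.

12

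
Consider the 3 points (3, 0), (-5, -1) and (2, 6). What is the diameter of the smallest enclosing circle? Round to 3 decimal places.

Call the three points A, B, C in the order given.
Side lengths²: AB² = 65, AC² = 37, BC² = 98.
Since BC² = 98 < 65 + 37 = 102, the triangle is acute, so the smallest enclosing circle is the circumcircle.
Circumcentre = (-19/14, 33/14), r² = 2405/98.
Diameter = 2r = 2√(2405/98) ≈ 9.908.

9.908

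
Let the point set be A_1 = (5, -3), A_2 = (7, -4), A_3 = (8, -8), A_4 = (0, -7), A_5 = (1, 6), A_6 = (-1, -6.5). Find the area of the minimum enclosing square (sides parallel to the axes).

196

The bounding box has width 9 and height 14.
An axis-aligned square enclosing the set must have side ≥ max(width, height).
So the minimum side is max(9, 14) = 14.
Area = 14² = 196.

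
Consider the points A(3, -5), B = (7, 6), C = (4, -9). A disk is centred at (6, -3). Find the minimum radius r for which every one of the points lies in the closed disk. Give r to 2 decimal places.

The required radius is the distance from (6, -3) to the farthest point.
Squared distances: 13, 82, 40.
Maximum is 82, attained at B.
r = √82 ≈ 9.06.

9.06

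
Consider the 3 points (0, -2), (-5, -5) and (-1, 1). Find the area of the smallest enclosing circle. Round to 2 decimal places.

Call the three points A, B, C in the order given.
Side lengths²: AB² = 34, AC² = 10, BC² = 52.
Since BC² = 52 ≥ 34 + 10 = 44, the angle opposite BC is not acute, so the smallest enclosing circle has BC as diameter.
Centre = midpoint of BC = (-3, -2), r² = 52/4 = 13.
Area = π·r² = π·13 ≈ 40.84.

40.84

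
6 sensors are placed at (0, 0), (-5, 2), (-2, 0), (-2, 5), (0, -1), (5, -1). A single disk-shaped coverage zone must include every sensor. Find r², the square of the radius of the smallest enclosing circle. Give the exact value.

By Welzl's lemma the MEC is supported by two points (diametrically opposite) or three points (on a circumcircle).
The farthest pair is (-5, 2)–(5, -1) with squared distance 109. The circle on this segment as diameter has centre (0, 0.5) and r² = 109/4 = 27.25.
Check (0, 0): distance² to centre = 0.25 ≤ 27.25, so it lies inside.
All remaining points lie in this disk, and no smaller disk contains both endpoints, so this is the minimum enclosing circle.

27.25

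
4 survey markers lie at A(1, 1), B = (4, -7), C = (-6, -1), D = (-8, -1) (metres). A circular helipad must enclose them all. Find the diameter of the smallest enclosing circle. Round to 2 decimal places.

The farthest pair is B–D with squared distance 180. The circle on this segment as diameter has centre (-2, -4) and r² = 180/4 = 45.
Check A: distance² to centre = 34 ≤ 45, so it lies inside.
All remaining points lie in this disk, and no smaller disk contains both endpoints, so this is the minimum enclosing circle.
Diameter = 2r = 2√45 ≈ 13.42.

13.42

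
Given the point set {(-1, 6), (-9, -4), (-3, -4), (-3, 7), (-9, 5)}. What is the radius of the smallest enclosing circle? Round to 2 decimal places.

By Welzl's lemma the MEC is supported by two points (diametrically opposite) or three points (on a circumcircle).
The farthest pair is (-1, 6)–(-9, -4) with squared distance 164. The circle on this segment as diameter has centre (-5, 1) and r² = 164/4 = 41.
Check (-3, -4): distance² to centre = 29 ≤ 41, so it lies inside.
All remaining points lie in this disk, and no smaller disk contains both endpoints, so this is the minimum enclosing circle.
r = √41 ≈ 6.40.

6.40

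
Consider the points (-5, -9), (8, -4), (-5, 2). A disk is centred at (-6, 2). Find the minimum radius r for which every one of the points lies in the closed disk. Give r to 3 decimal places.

15.232

The required radius is the distance from (-6, 2) to the farthest point.
Squared distances: 122, 232, 1.
Maximum is 232, attained at (8, -4).
r = √232 ≈ 15.232.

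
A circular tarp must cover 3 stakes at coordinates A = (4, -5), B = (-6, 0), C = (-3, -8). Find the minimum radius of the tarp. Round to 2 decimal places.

Side lengths²: AB² = 125, AC² = 58, BC² = 73.
Since AB² = 125 < 73 + 58 = 131, the triangle is acute, so the smallest enclosing circle is the circumcircle.
Circumcentre = (-29/26, -71/26), r² = 10585/338.
r = √(10585/338) ≈ 5.60.

5.60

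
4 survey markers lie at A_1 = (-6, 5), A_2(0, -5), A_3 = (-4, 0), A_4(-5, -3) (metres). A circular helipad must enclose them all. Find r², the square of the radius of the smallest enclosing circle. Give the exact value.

By Welzl's lemma the MEC is supported by two points (diametrically opposite) or three points (on a circumcircle).
The farthest pair is A_1–A_2 with squared distance 136. The circle on this segment as diameter has centre (-3, 0) and r² = 136/4 = 34.
Check A_3: distance² to centre = 1 ≤ 34, so it lies inside.
All remaining points lie in this disk, and no smaller disk contains both endpoints, so this is the minimum enclosing circle.

34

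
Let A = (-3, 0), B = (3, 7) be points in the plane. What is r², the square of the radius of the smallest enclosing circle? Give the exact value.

The smallest circle enclosing two points has them as diameter endpoints.
Centre = midpoint = (0, 3.5); r² = |AB|²/4 = 85/4 = 21.25.

21.25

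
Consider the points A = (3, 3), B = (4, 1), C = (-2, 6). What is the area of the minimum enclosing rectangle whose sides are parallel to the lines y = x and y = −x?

In coordinates u = x + y, v = x − y the rectangle is axis-aligned; the map (x,y)→(u,v) scales areas by 2.
u-values: 6, 5, 4; range = 6 − 4 = 2.
v-values: 0, 3, -8; range = 3 − (-8) = 11.
Area = (2 × 11) / 2 = 11.

11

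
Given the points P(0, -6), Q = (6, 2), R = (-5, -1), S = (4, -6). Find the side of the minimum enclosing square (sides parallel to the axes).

11

The bounding box has width 11 and height 8.
An axis-aligned square enclosing the set must have side ≥ max(width, height).
So the minimum side is max(11, 8) = 11.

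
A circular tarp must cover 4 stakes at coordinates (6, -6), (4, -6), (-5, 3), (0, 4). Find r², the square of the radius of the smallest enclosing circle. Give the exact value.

50.5

A smallest enclosing disk is always determined by at most three of the input points on its boundary.
The farthest pair is (6, -6)–(-5, 3) with squared distance 202. The circle on this segment as diameter has centre (0.5, -1.5) and r² = 202/4 = 50.5.
Check (4, -6): distance² to centre = 32.5 ≤ 50.5, so it lies inside.
All remaining points lie in this disk, and no smaller disk contains both endpoints, so this is the minimum enclosing circle.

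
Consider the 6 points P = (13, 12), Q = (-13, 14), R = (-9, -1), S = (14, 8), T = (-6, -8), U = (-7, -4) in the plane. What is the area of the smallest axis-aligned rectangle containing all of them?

594

x ranges over [-13, 14], width 27.
y ranges over [-8, 14], height 22.
Area = 27 × 22 = 594.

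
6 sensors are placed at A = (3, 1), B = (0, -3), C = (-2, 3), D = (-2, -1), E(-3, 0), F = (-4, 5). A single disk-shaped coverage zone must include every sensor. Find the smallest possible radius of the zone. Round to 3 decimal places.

The minimum enclosing circle is determined by three boundary points: A, B, F.
Their circumcentre is (-1.5, 1.25) with r² = 20.3125.
The farthest remaining point D is at distance² 5.3125 ≤ 20.3125.
r = √(20.3125) ≈ 4.507.

4.507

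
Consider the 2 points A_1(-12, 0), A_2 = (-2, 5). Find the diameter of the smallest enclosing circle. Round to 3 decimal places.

The smallest circle enclosing two points has them as diameter endpoints.
Centre = midpoint = (-7, 2.5); r² = |A_1A_2|²/4 = 125/4 = 31.25.
Diameter = 2r = 2√(31.25) ≈ 11.180.

11.180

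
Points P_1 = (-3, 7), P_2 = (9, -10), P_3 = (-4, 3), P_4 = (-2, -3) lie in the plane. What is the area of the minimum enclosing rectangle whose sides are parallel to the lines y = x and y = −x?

130.5

In coordinates u = x + y, v = x − y the rectangle is axis-aligned; the map (x,y)→(u,v) scales areas by 2.
u-values: 4, -1, -1, -5; range = 4 − (-5) = 9.
v-values: -10, 19, -7, 1; range = 19 − (-10) = 29.
Area = (9 × 29) / 2 = 130.5.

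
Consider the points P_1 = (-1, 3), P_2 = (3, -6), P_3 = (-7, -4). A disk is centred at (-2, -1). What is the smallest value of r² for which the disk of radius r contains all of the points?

The required radius is the distance from (-2, -1) to the farthest point.
Squared distances: 17, 50, 34.
Maximum is 50, attained at P_2.

50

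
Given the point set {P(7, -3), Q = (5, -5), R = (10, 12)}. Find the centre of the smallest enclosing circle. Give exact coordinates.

(7.5, 3.5)

Side lengths²: PQ² = 8, PR² = 234, QR² = 314.
Since QR² = 314 ≥ 234 + 8 = 242, the angle opposite QR is not acute, so the smallest enclosing circle has QR as diameter.
Centre = midpoint of QR = (7.5, 3.5), r² = 314/4 = 78.5.
Centre = (7.5, 3.5).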